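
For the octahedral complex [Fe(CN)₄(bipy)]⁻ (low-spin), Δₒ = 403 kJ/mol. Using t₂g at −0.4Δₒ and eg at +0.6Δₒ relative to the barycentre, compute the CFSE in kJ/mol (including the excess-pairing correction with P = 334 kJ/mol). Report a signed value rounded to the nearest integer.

-138

Ligand charges: 4×(-1) from CN⁻ and 1×(+0) from bipy sum to -4; with overall charge -1, Fe is +3.
Fe sits in group 8; removing 3 electrons leaves Fe³⁺ with 8 − 3 = 5 d electrons.
Electron filling gives t₂g⁵ eg⁰.
CFSE(orbital) = 5×(-0.4Δₒ) + 0×(0.6Δₒ) = -2.0Δₒ; with Δₒ = 403 kJ/mol that is -806 kJ/mol.
High-spin d⁵ would be t₂g³ eg² with 0 pairs; low-spin has 2, so 2 excess pairs cost +2P = +668 kJ/mol.
Net CFSE = -806 + 668 = -138 kJ/mol.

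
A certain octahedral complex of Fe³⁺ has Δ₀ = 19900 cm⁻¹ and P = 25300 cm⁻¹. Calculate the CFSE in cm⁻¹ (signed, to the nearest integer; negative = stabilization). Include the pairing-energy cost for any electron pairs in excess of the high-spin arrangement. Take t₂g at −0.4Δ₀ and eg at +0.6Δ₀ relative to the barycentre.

Fe³⁺: group 8, so d-count = 8 − 3 = 5.
With Δ₀ < P the complex is high-spin.
Filling d⁵ accordingly: t₂g³ eg².
Orbital CFSE = 0.0Δ₀ = 0.0 × 19900 = 0 cm⁻¹.
High-spin has no excess pairs, so no pairing correction applies.

0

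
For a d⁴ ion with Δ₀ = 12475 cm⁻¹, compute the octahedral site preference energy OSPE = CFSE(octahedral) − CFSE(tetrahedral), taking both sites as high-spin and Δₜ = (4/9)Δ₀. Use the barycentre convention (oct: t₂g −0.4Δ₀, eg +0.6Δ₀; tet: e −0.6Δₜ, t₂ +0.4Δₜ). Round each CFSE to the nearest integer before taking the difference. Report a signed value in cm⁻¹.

-5267

In an octahedral site d⁴ (HS) is t₂g³ eg¹, giving CFSE(oct) = -0.6Δ₀ = -7485 cm⁻¹.
Tetrahedral: e² t₂², CFSE = 2(−0.6) + 2(+0.4) = -0.4Δₜ = -0.4 × (4/9) × 12475 = -2218 cm⁻¹.
Subtracting, OSPE = -7485 − (-2218) = -5267 cm⁻¹.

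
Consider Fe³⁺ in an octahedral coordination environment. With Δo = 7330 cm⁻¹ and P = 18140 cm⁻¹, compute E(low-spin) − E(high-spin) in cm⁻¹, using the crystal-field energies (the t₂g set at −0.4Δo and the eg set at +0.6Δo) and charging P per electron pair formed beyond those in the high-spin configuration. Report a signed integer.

Group 8 minus oxidation state +3 gives a d⁵ configuration for Fe³⁺.
High-spin: t₂g³ eg², CFSE = 0.0Δo = 0 cm⁻¹.
For low-spin the configuration is t₂g⁵ eg⁰: orbital energy -2.0 × 7330 = -14660 cm⁻¹, and 2 additional pairs relative to high-spin add 36280 cm⁻¹, giving 21620 cm⁻¹.
Thus E(LS) − E(HS) = 21620 cm⁻¹.

21620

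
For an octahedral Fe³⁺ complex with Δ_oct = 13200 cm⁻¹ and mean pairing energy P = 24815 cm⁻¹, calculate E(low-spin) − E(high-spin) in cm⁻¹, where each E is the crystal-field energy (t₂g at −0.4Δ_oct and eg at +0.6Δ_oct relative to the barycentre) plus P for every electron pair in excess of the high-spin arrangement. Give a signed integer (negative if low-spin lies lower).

Group 8 minus oxidation state +3 gives a d⁵ configuration for Fe³⁺.
High-spin: t₂g³ eg², CFSE = 0.0Δ_oct = 0 cm⁻¹.
Low-spin: t₂g⁵ eg⁰, orbital CFSE = -2.0Δ_oct = -26400 cm⁻¹; plus 2 excess pairs × P = +49630 cm⁻¹; total 23230 cm⁻¹.
The difference is 23230 − (0) = 23230 cm⁻¹, so high-spin lies lower.

23230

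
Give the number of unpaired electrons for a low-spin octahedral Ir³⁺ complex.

0

Ir sits in group 9; removing 3 electrons leaves Ir³⁺ with 9 − 3 = 6 d electrons.
Configuration: t2g^6 e_g^0, giving 0 unpaired electrons.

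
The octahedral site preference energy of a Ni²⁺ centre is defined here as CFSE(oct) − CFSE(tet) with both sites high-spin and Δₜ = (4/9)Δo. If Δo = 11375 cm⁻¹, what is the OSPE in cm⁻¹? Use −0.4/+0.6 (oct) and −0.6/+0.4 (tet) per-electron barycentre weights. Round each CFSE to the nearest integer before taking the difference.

Group 10 minus oxidation state +2 gives a d⁸ configuration for Ni²⁺.
Octahedral high-spin t₂g⁶ eg²: CFSE = -1.2 × 11375 = -13650 cm⁻¹.
Tetrahedral e⁴ t₂⁴ gives -0.8Δₜ = -0.8 × (4/9) × 11375 = -4044 cm⁻¹.
Subtracting, OSPE = -13650 − (-4044) = -9606 cm⁻¹.

-9606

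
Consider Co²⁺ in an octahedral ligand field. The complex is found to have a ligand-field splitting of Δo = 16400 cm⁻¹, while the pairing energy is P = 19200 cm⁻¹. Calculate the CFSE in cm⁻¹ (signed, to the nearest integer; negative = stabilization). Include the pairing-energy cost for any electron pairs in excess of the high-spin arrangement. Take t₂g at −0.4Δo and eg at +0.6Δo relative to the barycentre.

-13120

Co is in group 9, so Co²⁺ is d⁷ (9 − 2 = 7).
Δo < P, so pairing is avoided: the ground state is high-spin.
That gives t₂g⁵ eg².
Orbital CFSE = -0.8Δo = -0.8 × 16400 = -13120 cm⁻¹.
High-spin has no excess pairs, so no pairing correction applies.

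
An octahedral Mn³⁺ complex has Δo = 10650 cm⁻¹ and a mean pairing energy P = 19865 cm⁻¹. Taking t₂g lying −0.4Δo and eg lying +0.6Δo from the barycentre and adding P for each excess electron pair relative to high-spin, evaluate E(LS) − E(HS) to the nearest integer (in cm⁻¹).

9215

Mn sits in group 7; removing 3 electrons leaves Mn³⁺ with 7 − 3 = 4 d electrons.
In the high-spin limit (t₂g³ eg¹) the orbital term is -0.6Δo = -6390 cm⁻¹, with no excess pairing.
Low-spin t₂g⁴ eg⁰ gives -1.6Δo = -17040 cm⁻¹, but forming 1 extra pair costs 1P = 19865 cm⁻¹, so E(LS) = -17040 + 19865 = 2825 cm⁻¹.
E(LS) − E(HS) = 2825 − (-6390) = 9215 cm⁻¹.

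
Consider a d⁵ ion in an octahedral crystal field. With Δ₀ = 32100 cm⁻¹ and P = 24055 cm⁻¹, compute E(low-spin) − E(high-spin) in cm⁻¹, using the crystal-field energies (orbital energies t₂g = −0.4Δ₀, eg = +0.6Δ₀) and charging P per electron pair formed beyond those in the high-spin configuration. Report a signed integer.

High-spin: t₂g³ eg², CFSE = 0.0Δ₀ = 0 cm⁻¹.
Low-spin: t₂g⁵ eg⁰, orbital CFSE = -2.0Δ₀ = -64200 cm⁻¹; plus 2 excess pairs × P = +48110 cm⁻¹; total -16090 cm⁻¹.
E(LS) − E(HS) = -16090 − (0) = -16090 cm⁻¹.

-16090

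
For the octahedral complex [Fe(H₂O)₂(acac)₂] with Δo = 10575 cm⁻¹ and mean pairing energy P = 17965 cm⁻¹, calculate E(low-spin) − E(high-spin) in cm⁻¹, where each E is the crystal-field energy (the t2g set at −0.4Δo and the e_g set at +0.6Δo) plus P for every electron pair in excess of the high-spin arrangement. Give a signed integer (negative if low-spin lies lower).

Ligand charges: 2×(+0) from H₂O and 2×(-1) from acac⁻ sum to -2; with overall charge +0, Fe is +2.
Group 8 minus oxidation state +2 gives a d⁶ configuration for Fe²⁺.
High-spin: t2g^4 e_g^2, CFSE = -0.4Δo = -4230 cm⁻¹.
For low-spin the configuration is t2g^6 e_g^0: orbital energy -2.4 × 10575 = -25380 cm⁻¹, and 2 additional pairs relative to high-spin add 35930 cm⁻¹, giving 10550 cm⁻¹.
The difference is 10550 − (-4230) = 14780 cm⁻¹, so high-spin lies lower.

14780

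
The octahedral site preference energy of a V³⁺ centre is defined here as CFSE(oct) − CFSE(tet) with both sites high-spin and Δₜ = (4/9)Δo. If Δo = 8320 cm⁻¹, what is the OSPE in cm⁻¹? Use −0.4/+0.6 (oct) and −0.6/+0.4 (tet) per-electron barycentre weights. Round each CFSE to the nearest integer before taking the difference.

-2219

V³⁺: group 5, so d-count = 5 − 3 = 2.
Octahedral (high-spin): t2g^2 e_g^0, CFSE = 2(−0.4) + 0(+0.6) = -0.8Δo = -0.8 × 8320 = -6656 cm⁻¹.
Tetrahedral: e^2 t2^0, CFSE = 2(−0.6) + 0(+0.4) = -1.2Δₜ = -1.2 × (4/9) × 8320 = -4437 cm⁻¹.
Subtracting, OSPE = -6656 − (-4437) = -2219 cm⁻¹.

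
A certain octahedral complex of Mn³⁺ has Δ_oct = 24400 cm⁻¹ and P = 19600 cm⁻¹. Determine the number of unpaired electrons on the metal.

Mn³⁺: group 7, so d-count = 7 − 3 = 4.
Here Δ_oct > P (24400 > 19600), so the low-spin state is favoured.
That gives t2g^4 e_g^0.
Unpaired electrons: 2.

2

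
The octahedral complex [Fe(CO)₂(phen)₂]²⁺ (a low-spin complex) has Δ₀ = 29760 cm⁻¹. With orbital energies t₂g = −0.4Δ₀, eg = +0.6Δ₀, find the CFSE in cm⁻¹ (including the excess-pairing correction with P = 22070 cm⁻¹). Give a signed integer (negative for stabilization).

-27284

Ligand charges: 2×(+0) from CO and 2×(+0) from phen sum to +0; with overall charge +2, Fe is +2.
Fe²⁺: group 8, so d-count = 8 − 2 = 6.
The d⁶ electrons fill as t₂g⁶ eg⁰.
CFSE(orbital) = 6×(-0.4Δ₀) + 0×(0.6Δ₀) = -2.4Δ₀; with Δ₀ = 29760 cm⁻¹ that is -71424 cm⁻¹.
High-spin d⁶ would be t₂g⁴ eg² with 1 pair; low-spin has 3, so 2 excess pairs cost +2P = +44140 cm⁻¹.
Combining: -71424 + 44140 = -27284 cm⁻¹.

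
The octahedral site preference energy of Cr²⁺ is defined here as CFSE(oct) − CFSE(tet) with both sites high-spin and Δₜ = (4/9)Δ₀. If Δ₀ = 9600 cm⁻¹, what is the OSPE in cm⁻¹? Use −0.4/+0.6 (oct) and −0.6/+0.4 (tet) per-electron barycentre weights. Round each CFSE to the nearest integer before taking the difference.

-4053

Cr sits in group 6; removing 2 electrons leaves Cr²⁺ with 6 − 2 = 4 d electrons.
Octahedral (high-spin): t₂g³ eg¹, CFSE = 3(−0.4) + 1(+0.6) = -0.6Δ₀ = -0.6 × 9600 = -5760 cm⁻¹.
Tetrahedral: e² t₂², CFSE = 2(−0.6) + 2(+0.4) = -0.4Δₜ = -0.4 × (4/9) × 9600 = -1707 cm⁻¹.
OSPE = CFSE(oct) − CFSE(tet) = -5760 − (-1707) = -4053 cm⁻¹.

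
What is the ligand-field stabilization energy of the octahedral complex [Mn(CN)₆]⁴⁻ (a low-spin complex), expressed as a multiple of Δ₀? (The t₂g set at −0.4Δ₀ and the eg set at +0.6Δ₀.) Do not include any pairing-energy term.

-2.0 Δ₀

Each CN⁻ contributes -1; 6 × (-1) = -6. With overall charge -4, Mn is in the +2 oxidation state.
Mn sits in group 7; removing 2 electrons leaves Mn²⁺ with 7 − 2 = 5 d electrons.
Configuration: t₂g⁵ eg⁰.
CFSE = 5(-0.4Δ₀) + 0(0.6Δ₀) = -2.0Δ₀ + 0.0Δ₀ = -2.0Δ₀.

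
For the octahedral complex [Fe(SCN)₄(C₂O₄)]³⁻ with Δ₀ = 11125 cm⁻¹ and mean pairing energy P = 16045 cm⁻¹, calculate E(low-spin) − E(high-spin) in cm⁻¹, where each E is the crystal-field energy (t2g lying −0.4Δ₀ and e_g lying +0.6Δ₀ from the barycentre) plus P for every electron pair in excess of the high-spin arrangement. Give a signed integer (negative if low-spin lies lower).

9840

Ligand charges: 4×(-1) from SCN⁻ and 1×(-2) from C₂O₄²⁻ sum to -6; with overall charge -3, Fe is +3.
Fe sits in group 8; removing 3 electrons leaves Fe³⁺ with 8 − 3 = 5 d electrons.
High-spin d⁵ fills as t2g^3 e_g^2 with CFSE 3(−0.4) + 2(+0.6) = 0.0Δ₀ = 0 cm⁻¹.
Low-spin t2g^5 e_g^0 gives -2.0Δ₀ = -22250 cm⁻¹, but forming 2 extra pairs costs 2P = 32090 cm⁻¹, so E(LS) = -22250 + 32090 = 9840 cm⁻¹.
E(LS) − E(HS) = 9840 − (0) = 9840 cm⁻¹.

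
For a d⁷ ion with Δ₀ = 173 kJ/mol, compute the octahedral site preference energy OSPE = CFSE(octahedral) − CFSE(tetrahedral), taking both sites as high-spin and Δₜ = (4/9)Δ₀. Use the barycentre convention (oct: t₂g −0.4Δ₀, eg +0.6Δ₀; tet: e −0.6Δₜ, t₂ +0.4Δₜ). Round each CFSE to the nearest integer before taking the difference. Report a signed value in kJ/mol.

-46

Octahedral (high-spin): t₂g⁵ eg², CFSE = 5(−0.4) + 2(+0.6) = -0.8Δ₀ = -0.8 × 173 = -138 kJ/mol.
In a tetrahedral site the filling is e⁴ t₂³: CFSE(tet) = -1.2Δₜ = -1.2 × (4/9)(173) = -92 kJ/mol.
OSPE = CFSE(oct) − CFSE(tet) = -138 − (-92) = -46 kJ/mol.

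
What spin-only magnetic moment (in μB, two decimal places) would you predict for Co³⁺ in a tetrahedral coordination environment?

Group 9 minus oxidation state +3 gives a d⁶ configuration for Co³⁺.
With tetrahedral geometry the complex is necessarily high-spin.
Configuration: e^3 t2^3 → 4 unpaired electrons.
μ(spin-only) = √[4(4+2)] = √24 ≈ 4.90 μB.

4.90 μB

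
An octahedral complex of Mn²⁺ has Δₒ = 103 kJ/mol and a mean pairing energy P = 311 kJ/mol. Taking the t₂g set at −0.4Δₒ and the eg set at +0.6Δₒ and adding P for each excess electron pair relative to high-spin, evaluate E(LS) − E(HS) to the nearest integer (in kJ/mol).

Mn²⁺: group 7, so d-count = 7 − 2 = 5.
High-spin: t₂g³ eg², CFSE = 0.0Δₒ = 0 kJ/mol.
Low-spin t₂g⁵ eg⁰ gives -2.0Δₒ = -206 kJ/mol, but forming 2 extra pairs costs 2P = 622 kJ/mol, so E(LS) = -206 + 622 = 416 kJ/mol.
Thus E(LS) − E(HS) = 416 kJ/mol.

416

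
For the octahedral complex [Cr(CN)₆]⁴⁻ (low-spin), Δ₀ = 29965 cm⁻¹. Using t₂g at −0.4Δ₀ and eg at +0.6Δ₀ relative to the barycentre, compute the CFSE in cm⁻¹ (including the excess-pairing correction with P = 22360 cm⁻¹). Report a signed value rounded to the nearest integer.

-25584

Each CN⁻ contributes -1; 6 × (-1) = -6. With overall charge -4, Cr is in the +2 oxidation state.
Group 6 minus oxidation state +2 gives a d⁴ configuration for Cr²⁺.
Electron filling gives t₂g⁴ eg⁰.
CFSE(orbital) = 4×(-0.4Δ₀) + 0×(0.6Δ₀) = -1.6Δ₀; with Δ₀ = 29965 cm⁻¹ that is -47944 cm⁻¹.
High-spin d⁴ would be t₂g³ eg¹ with 0 pairs; low-spin has 1, so 1 excess pair costs +1P = +22360 cm⁻¹.
Net CFSE = -47944 + 22360 = -25584 cm⁻¹.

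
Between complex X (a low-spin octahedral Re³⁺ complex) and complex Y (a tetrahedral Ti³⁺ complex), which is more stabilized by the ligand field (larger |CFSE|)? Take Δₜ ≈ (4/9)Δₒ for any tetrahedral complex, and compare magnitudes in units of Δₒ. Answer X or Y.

X

X: Re sits in group 7; removing 3 electrons leaves Re³⁺ with 7 − 3 = 4 d electrons; t₂g⁴ eg⁰, CFSE = -1.6Δₒ.
Y: Ti³⁺: group 4, so d-count = 4 − 3 = 1; Tetrahedral splitting is small, so the complex is high-spin; e¹ t₂⁰, CFSE = -0.6Δₜ ≈ -0.27Δₒ.
So X has the larger |CFSE|.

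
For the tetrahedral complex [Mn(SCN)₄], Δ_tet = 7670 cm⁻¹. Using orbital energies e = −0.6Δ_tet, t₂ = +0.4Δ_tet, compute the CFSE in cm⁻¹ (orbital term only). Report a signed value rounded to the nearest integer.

Each SCN⁻ contributes -1; 4 × (-1) = -4. With overall charge +0, Mn is in the +4 oxidation state.
Group 7 minus oxidation state +4 gives a d³ configuration for Mn⁴⁺.
Tetrahedral fields are weak (Δₜ ≈ 4/9 Δₒ), so electrons fill high-spin.
Electron filling gives e² t₂¹.
Orbital CFSE = 2(-0.6) + 1(0.4) = -0.8Δ_tet = -0.8 × 7670 = -6136 cm⁻¹.

-6136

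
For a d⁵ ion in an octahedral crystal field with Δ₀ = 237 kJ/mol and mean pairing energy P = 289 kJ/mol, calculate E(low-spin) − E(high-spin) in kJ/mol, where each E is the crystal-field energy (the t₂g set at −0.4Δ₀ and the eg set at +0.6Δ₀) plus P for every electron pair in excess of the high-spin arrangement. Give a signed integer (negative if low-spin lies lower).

104

In the high-spin limit (t₂g³ eg²) the orbital term is 0.0Δ₀ = 0 kJ/mol, with no excess pairing.
For low-spin the configuration is t₂g⁵ eg⁰: orbital energy -2.0 × 237 = -474 kJ/mol, and 2 additional pairs relative to high-spin add 578 kJ/mol, giving 104 kJ/mol.
Thus E(LS) − E(HS) = 104 kJ/mol.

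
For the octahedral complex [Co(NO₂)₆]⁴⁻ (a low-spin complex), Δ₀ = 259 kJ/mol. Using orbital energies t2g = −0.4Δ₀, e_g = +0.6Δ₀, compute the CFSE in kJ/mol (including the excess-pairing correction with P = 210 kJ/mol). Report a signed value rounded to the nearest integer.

Each NO₂⁻ contributes -1; 6 × (-1) = -6. With overall charge -4, Co is in the +2 oxidation state.
Co²⁺: group 9, so d-count = 9 − 2 = 7.
Configuration: t2g^6 e_g^1.
Orbital CFSE = 6(-0.4) + 1(0.6) = -1.8Δ₀ = -1.8 × 259 = -466 kJ/mol.
Pairing penalty: 3 pairs vs 2 in the high-spin reference → 1 extra × P = 210 kJ/mol.
Overall CFSE = -466 + 210 = -256 kJ/mol.

-256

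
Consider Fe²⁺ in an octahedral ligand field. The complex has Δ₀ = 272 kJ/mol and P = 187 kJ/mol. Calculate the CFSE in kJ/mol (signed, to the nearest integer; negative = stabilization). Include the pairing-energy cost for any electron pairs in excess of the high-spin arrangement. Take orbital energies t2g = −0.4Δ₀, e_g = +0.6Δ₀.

Fe²⁺: group 8, so d-count = 8 − 2 = 6.
With Δ₀ > P the complex is low-spin.
Configuration: t2g^6 e_g^0.
Orbital CFSE = -2.4Δ₀ = -2.4 × 272 = -653 kJ/mol.
Excess pairs vs high-spin: 3 − 1 = 2; pairing cost = +374 kJ/mol.
Net CFSE = -653 + 374 = -279 kJ/mol.

-279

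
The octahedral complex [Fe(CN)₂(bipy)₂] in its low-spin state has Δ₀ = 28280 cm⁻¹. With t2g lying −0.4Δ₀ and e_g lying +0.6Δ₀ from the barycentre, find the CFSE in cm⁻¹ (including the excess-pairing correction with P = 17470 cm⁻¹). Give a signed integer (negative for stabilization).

Ligand charges: 2×(-1) from CN⁻ and 2×(+0) from bipy sum to -2; with overall charge +0, Fe is +2.
Fe sits in group 8; removing 2 electrons leaves Fe²⁺ with 8 − 2 = 6 d electrons.
Configuration: t2g^6 e_g^0.
The orbital stabilization is -2.4Δ₀ = -2.4 × 28280 = -67872 cm⁻¹.
Relative to high-spin t2g^4 e_g^2 (1 paired), the low-spin configuration has 2 additional pairs, contributing +2 × 17470 = +34940 cm⁻¹.
Overall CFSE = -67872 + 34940 = -32932 cm⁻¹.

-32932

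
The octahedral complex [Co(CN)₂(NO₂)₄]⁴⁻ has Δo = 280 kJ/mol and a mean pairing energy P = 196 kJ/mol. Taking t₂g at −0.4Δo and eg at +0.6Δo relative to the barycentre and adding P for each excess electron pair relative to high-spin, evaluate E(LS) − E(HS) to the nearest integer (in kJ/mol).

Ligand charges: 2×(-1) from CN⁻ and 4×(-1) from NO₂⁻ sum to -6; with overall charge -4, Co is +2.
Co²⁺: group 9, so d-count = 9 − 2 = 7.
High-spin d⁷ fills as t₂g⁵ eg² with CFSE 5(−0.4) + 2(+0.6) = -0.8Δo = -224 kJ/mol.
Low-spin t₂g⁶ eg¹ gives -1.8Δo = -504 kJ/mol, but forming 1 extra pair costs 1P = 196 kJ/mol, so E(LS) = -504 + 196 = -308 kJ/mol.
The difference is -308 − (-224) = -84 kJ/mol, so low-spin lies lower.

-84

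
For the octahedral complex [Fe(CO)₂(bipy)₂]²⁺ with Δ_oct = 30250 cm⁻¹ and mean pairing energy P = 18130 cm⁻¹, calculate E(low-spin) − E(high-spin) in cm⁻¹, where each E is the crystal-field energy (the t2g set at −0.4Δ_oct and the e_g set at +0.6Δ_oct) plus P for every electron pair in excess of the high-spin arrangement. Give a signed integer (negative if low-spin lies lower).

-24240

Ligand charges: 2×(+0) from CO and 2×(+0) from bipy sum to +0; with overall charge +2, Fe is +2.
Fe is in group 8, so Fe²⁺ is d⁶ (8 − 2 = 6).
High-spin: t2g^4 e_g^2, CFSE = -0.4Δ_oct = -12100 cm⁻¹.
For low-spin the configuration is t2g^6 e_g^0: orbital energy -2.4 × 30250 = -72600 cm⁻¹, and 2 additional pairs relative to high-spin add 36260 cm⁻¹, giving -36340 cm⁻¹.
Thus E(LS) − E(HS) = -24240 cm⁻¹.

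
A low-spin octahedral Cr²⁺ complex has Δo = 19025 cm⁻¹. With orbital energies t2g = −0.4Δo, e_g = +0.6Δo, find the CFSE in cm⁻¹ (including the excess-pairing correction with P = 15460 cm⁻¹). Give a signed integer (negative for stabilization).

Cr sits in group 6; removing 2 electrons leaves Cr²⁺ with 6 − 2 = 4 d electrons.
Electron filling gives t2g^4 e_g^0.
CFSE(orbital) = 4×(-0.4Δo) + 0×(0.6Δo) = -1.6Δo; with Δo = 19025 cm⁻¹ that is -30440 cm⁻¹.
Pairing penalty: 1 pair vs 0 in the high-spin reference → 1 extra × P = 15460 cm⁻¹.
Overall CFSE = -30440 + 15460 = -14980 cm⁻¹.

-14980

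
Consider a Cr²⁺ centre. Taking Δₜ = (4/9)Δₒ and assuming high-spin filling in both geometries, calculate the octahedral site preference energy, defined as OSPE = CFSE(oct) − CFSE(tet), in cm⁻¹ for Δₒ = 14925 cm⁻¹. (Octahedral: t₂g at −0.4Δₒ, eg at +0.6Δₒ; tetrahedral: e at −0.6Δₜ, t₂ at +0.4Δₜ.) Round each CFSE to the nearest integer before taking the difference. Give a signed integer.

-6302

Cr sits in group 6; removing 2 electrons leaves Cr²⁺ with 6 − 2 = 4 d electrons.
Octahedral (high-spin): t₂g³ eg¹, CFSE = 3(−0.4) + 1(+0.6) = -0.6Δₒ = -0.6 × 14925 = -8955 cm⁻¹.
In a tetrahedral site the filling is e² t₂²: CFSE(tet) = -0.4Δₜ = -0.4 × (4/9)(14925) = -2653 cm⁻¹.
OSPE = -8955 − (-2653) = -6302 cm⁻¹.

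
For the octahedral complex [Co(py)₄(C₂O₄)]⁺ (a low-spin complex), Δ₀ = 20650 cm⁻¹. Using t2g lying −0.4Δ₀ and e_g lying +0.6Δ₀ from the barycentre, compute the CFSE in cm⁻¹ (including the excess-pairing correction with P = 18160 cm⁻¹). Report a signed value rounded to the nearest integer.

-13240

Ligand charges: 4×(+0) from py and 1×(-2) from C₂O₄²⁻ sum to -2; with overall charge +1, Co is +3.
Co sits in group 9; removing 3 electrons leaves Co³⁺ with 9 − 3 = 6 d electrons.
The d⁶ electrons fill as t2g^6 e_g^0.
Orbital CFSE = 6(-0.4) + 0(0.6) = -2.4Δ₀ = -2.4 × 20650 = -49560 cm⁻¹.
High-spin d⁶ would be t2g^4 e_g^2 with 1 pair; low-spin has 3, so 2 excess pairs cost +2P = +36320 cm⁻¹.
Combining: -49560 + 36320 = -13240 cm⁻¹.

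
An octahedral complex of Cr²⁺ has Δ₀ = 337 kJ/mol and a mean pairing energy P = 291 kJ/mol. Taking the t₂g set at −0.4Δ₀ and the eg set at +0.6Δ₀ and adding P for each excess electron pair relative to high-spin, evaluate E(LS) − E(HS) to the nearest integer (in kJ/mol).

-46

Group 6 minus oxidation state +2 gives a d⁴ configuration for Cr²⁺.
In the high-spin limit (t₂g³ eg¹) the orbital term is -0.6Δ₀ = -202 kJ/mol, with no excess pairing.
Low-spin t₂g⁴ eg⁰ gives -1.6Δ₀ = -539 kJ/mol, but forming 1 extra pair costs 1P = 291 kJ/mol, so E(LS) = -539 + 291 = -248 kJ/mol.
E(LS) − E(HS) = -248 − (-202) = -46 kJ/mol.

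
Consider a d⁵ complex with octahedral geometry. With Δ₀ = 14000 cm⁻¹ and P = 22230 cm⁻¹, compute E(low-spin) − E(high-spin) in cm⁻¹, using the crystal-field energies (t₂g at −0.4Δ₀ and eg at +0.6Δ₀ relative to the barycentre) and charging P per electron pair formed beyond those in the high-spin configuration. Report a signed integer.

In the high-spin limit (t₂g³ eg²) the orbital term is 0.0Δ₀ = 0 cm⁻¹, with no excess pairing.
For low-spin the configuration is t₂g⁵ eg⁰: orbital energy -2.0 × 14000 = -28000 cm⁻¹, and 2 additional pairs relative to high-spin add 44460 cm⁻¹, giving 16460 cm⁻¹.
Thus E(LS) − E(HS) = 16460 cm⁻¹.

16460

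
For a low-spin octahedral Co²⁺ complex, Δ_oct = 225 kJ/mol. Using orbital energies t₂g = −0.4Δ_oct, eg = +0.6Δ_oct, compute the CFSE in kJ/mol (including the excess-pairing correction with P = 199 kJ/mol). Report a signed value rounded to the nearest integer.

Co sits in group 9; removing 2 electrons leaves Co²⁺ with 9 − 2 = 7 d electrons.
The d⁷ electrons fill as t₂g⁶ eg¹.
Orbital CFSE = 6(-0.4) + 1(0.6) = -1.8Δ_oct = -1.8 × 225 = -405 kJ/mol.
Relative to high-spin t₂g⁵ eg² (2 paired), the low-spin configuration has 1 additional pair, contributing +1 × 199 = +199 kJ/mol.
Overall CFSE = -405 + 199 = -206 kJ/mol.

-206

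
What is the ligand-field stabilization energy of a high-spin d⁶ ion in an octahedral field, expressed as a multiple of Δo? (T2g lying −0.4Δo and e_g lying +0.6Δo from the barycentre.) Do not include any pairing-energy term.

-0.4 Δo

Configuration: t2g^4 e_g^2.
CFSE = 4(-0.4Δo) + 2(0.6Δo) = -1.6Δo + 1.2Δo = -0.4Δo.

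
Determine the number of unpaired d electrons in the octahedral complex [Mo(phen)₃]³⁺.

3

phen is neutral, so the +3 overall charge sits on Mo: oxidation state +3.
Mo³⁺: group 6, so d-count = 6 − 3 = 3.
Configuration: t₂g³ eg⁰, giving 3 unpaired electrons.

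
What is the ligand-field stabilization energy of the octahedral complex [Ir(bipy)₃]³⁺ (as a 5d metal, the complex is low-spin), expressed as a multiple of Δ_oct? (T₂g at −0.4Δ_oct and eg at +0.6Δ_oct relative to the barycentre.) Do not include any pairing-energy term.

bipy is neutral, so the +3 overall charge sits on Ir: oxidation state +3.
Ir³⁺: group 9, so d-count = 9 − 3 = 6.
Configuration: t₂g⁶ eg⁰.
CFSE = 6(-0.4Δ_oct) + 0(0.6Δ_oct) = -2.4Δ_oct + 0.0Δ_oct = -2.4Δ_oct.

-2.4 Δ_oct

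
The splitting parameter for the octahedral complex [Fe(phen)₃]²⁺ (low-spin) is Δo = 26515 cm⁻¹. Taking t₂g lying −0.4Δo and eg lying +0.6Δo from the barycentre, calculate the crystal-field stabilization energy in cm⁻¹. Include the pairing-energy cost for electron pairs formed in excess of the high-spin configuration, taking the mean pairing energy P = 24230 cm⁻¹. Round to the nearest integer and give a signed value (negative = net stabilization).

phen is neutral, so the +2 overall charge sits on Fe: oxidation state +2.
Fe is in group 8, so Fe²⁺ is d⁶ (8 − 2 = 6).
The d⁶ electrons fill as t₂g⁶ eg⁰.
The orbital stabilization is -2.4Δo = -2.4 × 26515 = -63636 cm⁻¹.
Pairing penalty: 3 pairs vs 1 in the high-spin reference → 2 extra × P = 48460 cm⁻¹.
Combining: -63636 + 48460 = -15176 cm⁻¹.

-15176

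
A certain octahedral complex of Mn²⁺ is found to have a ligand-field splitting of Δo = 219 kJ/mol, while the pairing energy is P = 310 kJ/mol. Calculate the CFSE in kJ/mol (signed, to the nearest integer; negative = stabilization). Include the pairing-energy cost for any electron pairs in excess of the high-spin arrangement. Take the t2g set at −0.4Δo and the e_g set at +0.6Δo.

Mn sits in group 7; removing 2 electrons leaves Mn²⁺ with 7 − 2 = 5 d electrons.
Δo < P, so pairing is avoided: the ground state is high-spin.
Filling d⁵ accordingly: t2g^3 e_g^2.
Orbital CFSE = 0.0Δo = 0.0 × 219 = 0 kJ/mol.
High-spin has no excess pairs, so no pairing correction applies.

0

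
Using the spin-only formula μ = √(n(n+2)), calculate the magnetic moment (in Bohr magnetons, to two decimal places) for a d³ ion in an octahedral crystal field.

3.87 Bohr magnetons

For octahedral d³ the high- and low-spin configurations coincide.
Configuration: t₂g³ eg⁰ → 3 unpaired electrons.
μ(spin-only) = √[3(3+2)] = √15 ≈ 3.87 Bohr magnetons.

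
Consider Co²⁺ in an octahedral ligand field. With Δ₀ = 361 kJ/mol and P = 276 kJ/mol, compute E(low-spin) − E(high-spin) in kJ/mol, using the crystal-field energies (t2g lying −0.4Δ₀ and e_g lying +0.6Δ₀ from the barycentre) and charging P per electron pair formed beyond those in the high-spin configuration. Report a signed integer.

Co²⁺: group 9, so d-count = 9 − 2 = 7.
High-spin: t2g^5 e_g^2, CFSE = -0.8Δ₀ = -289 kJ/mol.
Low-spin: t2g^6 e_g^1, orbital CFSE = -1.8Δ₀ = -650 kJ/mol; plus 1 excess pair × P = +276 kJ/mol; total -374 kJ/mol.
E(LS) − E(HS) = -374 − (-289) = -85 kJ/mol.

-85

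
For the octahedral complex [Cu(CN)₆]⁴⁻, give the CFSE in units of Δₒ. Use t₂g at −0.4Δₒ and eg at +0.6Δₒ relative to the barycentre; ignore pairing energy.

Each CN⁻ contributes -1; 6 × (-1) = -6. With overall charge -4, Cu is in the +2 oxidation state.
Cu is in group 11, so Cu²⁺ is d⁹ (11 − 2 = 9).
For octahedral d⁹ the high- and low-spin configurations coincide.
Configuration: t₂g⁶ eg³.
CFSE = 6(-0.4Δₒ) + 3(0.6Δₒ) = -2.4Δₒ + 1.8Δₒ = -0.6Δₒ.

-0.6 Δₒ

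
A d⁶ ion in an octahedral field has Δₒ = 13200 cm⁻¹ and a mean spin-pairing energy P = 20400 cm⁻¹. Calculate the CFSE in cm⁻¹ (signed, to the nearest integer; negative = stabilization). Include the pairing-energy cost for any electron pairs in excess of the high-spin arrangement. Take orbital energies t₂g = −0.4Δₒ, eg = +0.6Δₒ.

-5280

With Δₒ < P the complex is high-spin.
Filling d⁶ accordingly: t₂g⁴ eg².
Orbital CFSE = -0.4Δₒ = -0.4 × 13200 = -5280 cm⁻¹.
High-spin has no excess pairs, so no pairing correction applies.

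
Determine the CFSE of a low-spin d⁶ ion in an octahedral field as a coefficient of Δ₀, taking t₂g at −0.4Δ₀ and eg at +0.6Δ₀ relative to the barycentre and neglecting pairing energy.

Configuration: t₂g⁶ eg⁰.
CFSE = 6(-0.4Δ₀) + 0(0.6Δ₀) = -2.4Δ₀ + 0.0Δ₀ = -2.4Δ₀.

-2.4 Δ₀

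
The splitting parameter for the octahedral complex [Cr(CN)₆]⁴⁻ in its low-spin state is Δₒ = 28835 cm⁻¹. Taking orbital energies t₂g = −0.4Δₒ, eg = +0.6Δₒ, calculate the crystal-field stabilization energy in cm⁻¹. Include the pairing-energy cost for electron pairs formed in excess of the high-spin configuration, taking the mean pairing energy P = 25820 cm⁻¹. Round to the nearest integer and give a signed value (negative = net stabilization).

-20316

Each CN⁻ contributes -1; 6 × (-1) = -6. With overall charge -4, Cr is in the +2 oxidation state.
Group 6 minus oxidation state +2 gives a d⁴ configuration for Cr²⁺.
Configuration: t₂g⁴ eg⁰.
CFSE(orbital) = 4×(-0.4Δₒ) + 0×(0.6Δₒ) = -1.6Δₒ; with Δₒ = 28835 cm⁻¹ that is -46136 cm⁻¹.
Relative to high-spin t₂g³ eg¹ (0 paired), the low-spin configuration has 1 additional pair, contributing +1 × 25820 = +25820 cm⁻¹.
Net CFSE = -46136 + 25820 = -20316 cm⁻¹.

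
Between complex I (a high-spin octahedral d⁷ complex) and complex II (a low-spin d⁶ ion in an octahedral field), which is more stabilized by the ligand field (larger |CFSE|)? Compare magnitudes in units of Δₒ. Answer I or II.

I: t2g^5 e_g^2, CFSE = -0.8Δₒ.
II: t₂g⁶ eg⁰, CFSE = -2.4Δₒ.
So II has the larger |CFSE|.

II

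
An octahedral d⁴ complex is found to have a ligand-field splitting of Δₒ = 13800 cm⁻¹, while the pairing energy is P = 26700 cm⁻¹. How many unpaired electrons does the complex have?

4

With Δₒ < P the complex is high-spin.
That gives t2g^3 e_g^1.
Unpaired electrons: 4.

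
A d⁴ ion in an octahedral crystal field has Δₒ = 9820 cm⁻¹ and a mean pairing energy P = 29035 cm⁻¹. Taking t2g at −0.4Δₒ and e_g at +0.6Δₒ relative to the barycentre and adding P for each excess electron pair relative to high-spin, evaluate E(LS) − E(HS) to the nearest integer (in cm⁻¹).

In the high-spin limit (t2g^3 e_g^1) the orbital term is -0.6Δₒ = -5892 cm⁻¹, with no excess pairing.
Low-spin t2g^4 e_g^0 gives -1.6Δₒ = -15712 cm⁻¹, but forming 1 extra pair costs 1P = 29035 cm⁻¹, so E(LS) = -15712 + 29035 = 13323 cm⁻¹.
The difference is 13323 − (-5892) = 19215 cm⁻¹, so high-spin lies lower.

19215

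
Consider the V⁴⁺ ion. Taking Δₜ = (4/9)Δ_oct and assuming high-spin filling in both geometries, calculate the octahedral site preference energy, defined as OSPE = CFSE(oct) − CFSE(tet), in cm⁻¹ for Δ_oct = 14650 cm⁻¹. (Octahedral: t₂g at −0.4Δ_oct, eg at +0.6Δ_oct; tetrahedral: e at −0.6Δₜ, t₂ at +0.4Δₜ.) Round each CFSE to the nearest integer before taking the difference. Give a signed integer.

V sits in group 5; removing 4 electrons leaves V⁴⁺ with 5 − 4 = 1 d electrons.
In an octahedral site d¹ (HS) is t₂g¹ eg⁰, giving CFSE(oct) = -0.4Δ_oct = -5860 cm⁻¹.
In a tetrahedral site the filling is e¹ t₂⁰: CFSE(tet) = -0.6Δₜ = -0.6 × (4/9)(14650) = -3907 cm⁻¹.
OSPE = CFSE(oct) − CFSE(tet) = -5860 − (-3907) = -1953 cm⁻¹.

-1953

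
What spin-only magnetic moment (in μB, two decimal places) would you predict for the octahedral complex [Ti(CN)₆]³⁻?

1.73 μB

Each CN⁻ contributes -1; 6 × (-1) = -6. With overall charge -3, Ti is in the +3 oxidation state.
Group 4 minus oxidation state +3 gives a d¹ configuration for Ti³⁺.
For octahedral d¹ the high- and low-spin configurations coincide.
Configuration: t₂g¹ eg⁰ → 1 unpaired electron.
μ(spin-only) = √[1(1+2)] = √3 ≈ 1.73 μB.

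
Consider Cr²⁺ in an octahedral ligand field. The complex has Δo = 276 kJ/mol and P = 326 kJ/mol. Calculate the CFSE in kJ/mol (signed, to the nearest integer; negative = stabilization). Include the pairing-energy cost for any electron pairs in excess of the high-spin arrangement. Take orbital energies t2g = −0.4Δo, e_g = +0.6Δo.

-166

Cr sits in group 6; removing 2 electrons leaves Cr²⁺ with 6 − 2 = 4 d electrons.
Since Δo = 276 kJ/mol < P = 326 kJ/mol, the complex adopts the high-spin configuration.
Configuration: t2g^3 e_g^1.
Orbital CFSE = -0.6Δo = -0.6 × 276 = -166 kJ/mol.
High-spin has no excess pairs, so no pairing correction applies.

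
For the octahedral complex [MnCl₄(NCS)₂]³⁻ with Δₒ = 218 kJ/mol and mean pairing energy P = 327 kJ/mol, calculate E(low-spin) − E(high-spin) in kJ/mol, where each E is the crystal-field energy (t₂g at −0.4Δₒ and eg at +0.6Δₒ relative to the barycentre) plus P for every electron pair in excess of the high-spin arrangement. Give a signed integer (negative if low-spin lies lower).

Ligand charges: 4×(-1) from Cl⁻ and 2×(-1) from NCS⁻ sum to -6; with overall charge -3, Mn is +3.
Mn sits in group 7; removing 3 electrons leaves Mn³⁺ with 7 − 3 = 4 d electrons.
High-spin: t₂g³ eg¹, CFSE = -0.6Δₒ = -131 kJ/mol.
Low-spin: t₂g⁴ eg⁰, orbital CFSE = -1.6Δₒ = -349 kJ/mol; plus 1 excess pair × P = +327 kJ/mol; total -22 kJ/mol.
The difference is -22 − (-131) = 109 kJ/mol, so high-spin lies lower.

109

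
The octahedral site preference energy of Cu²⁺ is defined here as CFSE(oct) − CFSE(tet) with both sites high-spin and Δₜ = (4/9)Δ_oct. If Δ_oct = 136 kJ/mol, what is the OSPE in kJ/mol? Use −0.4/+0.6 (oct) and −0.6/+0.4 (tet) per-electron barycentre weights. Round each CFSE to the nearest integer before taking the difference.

Cu is in group 11, so Cu²⁺ is d⁹ (11 − 2 = 9).
Octahedral (high-spin): t2g^6 e_g^3, CFSE = 6(−0.4) + 3(+0.6) = -0.6Δ_oct = -0.6 × 136 = -82 kJ/mol.
In a tetrahedral site the filling is e^4 t2^5: CFSE(tet) = -0.4Δₜ = -0.4 × (4/9)(136) = -24 kJ/mol.
Subtracting, OSPE = -82 − (-24) = -58 kJ/mol.

-58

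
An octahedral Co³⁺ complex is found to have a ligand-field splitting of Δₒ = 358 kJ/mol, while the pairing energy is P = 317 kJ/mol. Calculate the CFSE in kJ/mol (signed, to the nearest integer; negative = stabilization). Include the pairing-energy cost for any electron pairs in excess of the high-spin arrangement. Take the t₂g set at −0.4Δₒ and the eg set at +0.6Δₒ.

-225

Co³⁺: group 9, so d-count = 9 − 3 = 6.
Since Δₒ = 358 kJ/mol > P = 317 kJ/mol, the complex adopts the low-spin configuration.
That gives t₂g⁶ eg⁰.
Orbital CFSE = -2.4Δₒ = -2.4 × 358 = -859 kJ/mol.
Excess pairs vs high-spin: 3 − 1 = 2; pairing cost = +634 kJ/mol.
Net CFSE = -859 + 634 = -225 kJ/mol.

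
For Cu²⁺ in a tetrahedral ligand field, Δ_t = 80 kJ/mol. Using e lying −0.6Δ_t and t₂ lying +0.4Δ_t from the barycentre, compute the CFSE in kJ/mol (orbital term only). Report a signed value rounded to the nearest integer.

-32

Cu sits in group 11; removing 2 electrons leaves Cu²⁺ with 11 − 2 = 9 d electrons.
Tetrahedral fields are weak (Δₜ ≈ 4/9 Δₒ), so electrons fill high-spin.
Configuration: e⁴ t₂⁵.
Orbital CFSE = 4(-0.6) + 5(0.4) = -0.4Δ_t = -0.4 × 80 = -32 kJ/mol.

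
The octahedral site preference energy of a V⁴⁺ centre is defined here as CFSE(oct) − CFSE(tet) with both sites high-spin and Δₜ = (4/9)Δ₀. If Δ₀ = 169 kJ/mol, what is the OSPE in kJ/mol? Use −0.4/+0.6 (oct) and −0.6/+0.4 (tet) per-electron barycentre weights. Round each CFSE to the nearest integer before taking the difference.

-23

V sits in group 5; removing 4 electrons leaves V⁴⁺ with 5 − 4 = 1 d electrons.
In an octahedral site d¹ (HS) is t2g^1 e_g^0, giving CFSE(oct) = -0.4Δ₀ = -68 kJ/mol.
In a tetrahedral site the filling is e^1 t2^0: CFSE(tet) = -0.6Δₜ = -0.6 × (4/9)(169) = -45 kJ/mol.
Subtracting, OSPE = -68 − (-45) = -23 kJ/mol.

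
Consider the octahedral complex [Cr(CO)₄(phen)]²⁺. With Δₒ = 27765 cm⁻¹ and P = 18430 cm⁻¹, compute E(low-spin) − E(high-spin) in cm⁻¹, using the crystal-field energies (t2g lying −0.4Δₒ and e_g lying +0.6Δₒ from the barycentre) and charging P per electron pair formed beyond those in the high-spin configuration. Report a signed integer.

Ligand charges: 4×(+0) from CO and 1×(+0) from phen sum to +0; with overall charge +2, Cr is +2.
Group 6 minus oxidation state +2 gives a d⁴ configuration for Cr²⁺.
High-spin d⁴ fills as t2g^3 e_g^1 with CFSE 3(−0.4) + 1(+0.6) = -0.6Δₒ = -16659 cm⁻¹.
Low-spin t2g^4 e_g^0 gives -1.6Δₒ = -44424 cm⁻¹, but forming 1 extra pair costs 1P = 18430 cm⁻¹, so E(LS) = -44424 + 18430 = -25994 cm⁻¹.
The difference is -25994 − (-16659) = -9335 cm⁻¹, so low-spin lies lower.

-9335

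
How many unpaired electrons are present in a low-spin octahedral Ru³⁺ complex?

1

Group 8 minus oxidation state +3 gives a d⁵ configuration for Ru³⁺.
Configuration: t₂g⁵ eg⁰, giving 1 unpaired electron.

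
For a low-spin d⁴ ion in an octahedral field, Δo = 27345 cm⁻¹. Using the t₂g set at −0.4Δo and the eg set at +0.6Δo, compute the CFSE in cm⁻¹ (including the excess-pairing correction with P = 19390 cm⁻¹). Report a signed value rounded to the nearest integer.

-24362

Configuration: t₂g⁴ eg⁰.
The orbital stabilization is -1.6Δo = -1.6 × 27345 = -43752 cm⁻¹.
Relative to high-spin t₂g³ eg¹ (0 paired), the low-spin configuration has 1 additional pair, contributing +1 × 19390 = +19390 cm⁻¹.
Combining: -43752 + 19390 = -24362 cm⁻¹.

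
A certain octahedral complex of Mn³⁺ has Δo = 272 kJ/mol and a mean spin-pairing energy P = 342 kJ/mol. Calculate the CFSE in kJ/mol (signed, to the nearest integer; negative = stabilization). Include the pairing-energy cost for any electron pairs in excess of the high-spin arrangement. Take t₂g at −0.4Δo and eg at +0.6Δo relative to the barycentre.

-163

Mn³⁺: group 7, so d-count = 7 − 3 = 4.
Since Δo = 272 kJ/mol < P = 342 kJ/mol, the complex adopts the high-spin configuration.
That gives t₂g³ eg¹.
Orbital CFSE = -0.6Δo = -0.6 × 272 = -163 kJ/mol.
High-spin has no excess pairs, so no pairing correction applies.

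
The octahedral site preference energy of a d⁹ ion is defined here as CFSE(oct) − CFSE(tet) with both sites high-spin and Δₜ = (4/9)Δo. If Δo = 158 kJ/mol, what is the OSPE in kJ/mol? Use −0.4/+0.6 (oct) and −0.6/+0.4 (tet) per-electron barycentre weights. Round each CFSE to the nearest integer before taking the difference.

In an octahedral site d⁹ (HS) is t₂g⁶ eg³, giving CFSE(oct) = -0.6Δo = -95 kJ/mol.
In a tetrahedral site the filling is e⁴ t₂⁵: CFSE(tet) = -0.4Δₜ = -0.4 × (4/9)(158) = -28 kJ/mol.
Subtracting, OSPE = -95 − (-28) = -67 kJ/mol.

-67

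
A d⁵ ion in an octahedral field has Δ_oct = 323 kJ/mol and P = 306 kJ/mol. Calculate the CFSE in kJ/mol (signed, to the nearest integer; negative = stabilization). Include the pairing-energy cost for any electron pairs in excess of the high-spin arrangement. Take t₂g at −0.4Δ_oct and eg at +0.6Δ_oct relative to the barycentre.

-34

Since Δ_oct = 323 kJ/mol > P = 306 kJ/mol, the complex adopts the low-spin configuration.
Filling d⁵ accordingly: t₂g⁵ eg⁰.
Orbital CFSE = -2.0Δ_oct = -2.0 × 323 = -646 kJ/mol.
Excess pairs vs high-spin: 2 − 0 = 2; pairing cost = +612 kJ/mol.
Net CFSE = -646 + 612 = -34 kJ/mol.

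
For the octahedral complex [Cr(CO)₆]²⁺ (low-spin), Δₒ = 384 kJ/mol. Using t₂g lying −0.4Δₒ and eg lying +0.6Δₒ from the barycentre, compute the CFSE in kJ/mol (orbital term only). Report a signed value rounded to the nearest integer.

-614

CO is neutral, so the +2 overall charge sits on Cr: oxidation state +2.
Cr is in group 6, so Cr²⁺ is d⁴ (6 − 2 = 4).
Configuration: t₂g⁴ eg⁰.
The orbital stabilization is -1.6Δₒ = -1.6 × 384 = -614 kJ/mol.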